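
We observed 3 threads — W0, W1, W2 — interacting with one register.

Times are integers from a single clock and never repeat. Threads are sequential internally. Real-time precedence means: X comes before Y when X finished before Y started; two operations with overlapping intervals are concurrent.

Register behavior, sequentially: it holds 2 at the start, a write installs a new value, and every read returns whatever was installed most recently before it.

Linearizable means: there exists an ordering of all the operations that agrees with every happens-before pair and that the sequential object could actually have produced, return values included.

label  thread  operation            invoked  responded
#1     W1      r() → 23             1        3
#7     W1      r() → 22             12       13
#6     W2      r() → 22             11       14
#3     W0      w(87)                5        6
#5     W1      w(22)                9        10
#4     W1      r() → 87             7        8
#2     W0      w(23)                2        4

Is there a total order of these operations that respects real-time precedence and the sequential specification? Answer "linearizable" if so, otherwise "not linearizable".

linearizable

one valid linearization: #2, #1, #3, #4, #5, #6, #7
after step 1 (#2 w(23)): value 23
after step 2 (#1 r() → 23): value 23
after step 3 (#3 w(87)): value 87
after step 4 (#4 r() → 87): value 87
after step 5 (#5 w(22)): value 22
after step 6 (#6 r() → 22): value 22
after step 7 (#7 r() → 22): value 22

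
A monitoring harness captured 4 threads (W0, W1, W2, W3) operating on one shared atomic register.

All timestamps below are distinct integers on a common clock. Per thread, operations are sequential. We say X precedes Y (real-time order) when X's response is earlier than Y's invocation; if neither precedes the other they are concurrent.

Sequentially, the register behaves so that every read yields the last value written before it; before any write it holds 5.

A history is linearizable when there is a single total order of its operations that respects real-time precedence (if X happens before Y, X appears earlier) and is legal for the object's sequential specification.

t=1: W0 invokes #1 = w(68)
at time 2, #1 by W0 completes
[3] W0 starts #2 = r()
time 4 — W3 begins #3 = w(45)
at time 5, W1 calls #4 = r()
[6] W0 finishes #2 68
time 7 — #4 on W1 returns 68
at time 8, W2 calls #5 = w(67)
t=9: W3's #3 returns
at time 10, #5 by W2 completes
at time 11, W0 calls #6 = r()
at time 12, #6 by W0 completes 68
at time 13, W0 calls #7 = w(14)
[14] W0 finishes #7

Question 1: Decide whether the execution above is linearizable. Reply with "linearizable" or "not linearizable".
prefix check: 1..11 passes, 1..12 fails once #6's time-12 response joins
8 orders of the 6 completed atomic register ops respect real time; none is legal
for example #1, #2, #3, #4, #5, #6 fails at step 4: #4 r() → 68 is not legal there
for example #1, #2, #4, #3, #5, #6 fails at step 6: #6 r() → 68 is not legal there

not linearizable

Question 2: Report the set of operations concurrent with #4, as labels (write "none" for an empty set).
Answer: #2, #3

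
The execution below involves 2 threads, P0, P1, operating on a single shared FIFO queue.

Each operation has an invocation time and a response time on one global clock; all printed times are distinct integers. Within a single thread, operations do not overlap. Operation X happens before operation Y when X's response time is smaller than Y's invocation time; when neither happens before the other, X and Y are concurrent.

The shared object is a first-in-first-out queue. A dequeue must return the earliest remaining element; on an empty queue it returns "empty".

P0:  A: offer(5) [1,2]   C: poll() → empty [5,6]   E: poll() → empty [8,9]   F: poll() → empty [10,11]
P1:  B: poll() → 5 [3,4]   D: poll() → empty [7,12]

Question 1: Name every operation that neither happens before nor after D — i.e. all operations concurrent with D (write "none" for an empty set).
D runs from 7 to 12; window-overlapping ops are concurrent
A [1,2]: before
B [3,4]: before
C [5,6]: before
E [8,9]: concurrent
F [10,11]: concurrent

E, F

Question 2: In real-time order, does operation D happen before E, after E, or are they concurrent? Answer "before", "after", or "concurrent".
D spans [7,12], E spans [8,9]
the intervals overlap in both directions

concurrent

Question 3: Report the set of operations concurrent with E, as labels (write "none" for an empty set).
concurrent with E ([8,9]): every op whose interval crosses 8..9
A [1,2]: before
B [3,4]: before
C [5,6]: before
D [7,12]: concurrent
F [10,11]: after

D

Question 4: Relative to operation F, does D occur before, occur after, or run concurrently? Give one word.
D spans [7,12], F spans [10,11]
the intervals overlap in both directions

concurrent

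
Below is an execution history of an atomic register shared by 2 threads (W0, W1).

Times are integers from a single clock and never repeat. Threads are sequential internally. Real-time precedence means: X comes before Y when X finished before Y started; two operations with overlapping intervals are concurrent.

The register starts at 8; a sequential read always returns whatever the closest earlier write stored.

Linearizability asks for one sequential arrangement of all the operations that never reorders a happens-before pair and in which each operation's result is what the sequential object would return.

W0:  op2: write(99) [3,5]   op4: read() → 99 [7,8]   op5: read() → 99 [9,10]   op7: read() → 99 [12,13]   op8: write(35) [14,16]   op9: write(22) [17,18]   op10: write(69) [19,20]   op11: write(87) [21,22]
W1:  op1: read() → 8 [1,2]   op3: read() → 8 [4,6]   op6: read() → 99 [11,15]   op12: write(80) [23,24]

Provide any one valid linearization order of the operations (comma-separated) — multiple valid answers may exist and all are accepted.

step 1: op1 read() → 8 — value 8
step 2: op3 read() → 8 — value 8
step 3: op2 write(99) — value 99
step 4: op4 read() → 99 — value 99
step 5: op5 read() → 99 — value 99
step 6: op6 read() → 99 — value 99
step 7: op7 read() → 99 — value 99
step 8: op8 write(35) — value 35
step 9: op9 write(22) — value 22
step 10: op10 write(69) — value 69
step 11: op11 write(87) — value 87
step 12: op12 write(80) — value 80

op1, op3, op2, op4, op5, op6, op7, op8, op9, op10, op11, op12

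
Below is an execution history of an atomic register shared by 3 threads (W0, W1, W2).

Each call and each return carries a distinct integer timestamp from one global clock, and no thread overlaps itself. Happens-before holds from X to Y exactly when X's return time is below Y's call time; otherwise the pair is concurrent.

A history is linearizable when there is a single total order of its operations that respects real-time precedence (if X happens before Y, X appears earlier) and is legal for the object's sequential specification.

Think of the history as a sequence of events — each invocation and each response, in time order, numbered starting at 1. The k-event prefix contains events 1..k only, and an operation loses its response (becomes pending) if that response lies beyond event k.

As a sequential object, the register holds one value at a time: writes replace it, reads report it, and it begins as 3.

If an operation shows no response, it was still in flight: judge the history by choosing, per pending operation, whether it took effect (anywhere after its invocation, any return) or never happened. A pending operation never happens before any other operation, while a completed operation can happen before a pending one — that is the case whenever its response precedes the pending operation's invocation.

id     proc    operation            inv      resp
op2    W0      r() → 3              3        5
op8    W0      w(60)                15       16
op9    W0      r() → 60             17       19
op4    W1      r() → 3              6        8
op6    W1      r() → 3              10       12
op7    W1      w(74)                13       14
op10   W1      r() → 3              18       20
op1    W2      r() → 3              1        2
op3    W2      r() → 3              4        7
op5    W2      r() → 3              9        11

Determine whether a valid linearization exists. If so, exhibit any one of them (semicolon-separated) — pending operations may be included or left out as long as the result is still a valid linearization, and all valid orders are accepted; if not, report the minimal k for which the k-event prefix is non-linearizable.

cut after 19 events: linearizable; cut after 20 events (op10 responds, time 20): not linearizable
12 orders of the 10 completed atomic register ops respect real time; none is legal
for example op1, op2, op3, op4, op5, op6, op7, op8, op9, op10 fails at step 10: op10 r() → 3 is not legal there
for example op1, op2, op3, op4, op5, op6, op7, op8, op10, op9 fails at step 9: op10 r() → 3 is not legal there

not linearizable — minimal violating prefix: 20 events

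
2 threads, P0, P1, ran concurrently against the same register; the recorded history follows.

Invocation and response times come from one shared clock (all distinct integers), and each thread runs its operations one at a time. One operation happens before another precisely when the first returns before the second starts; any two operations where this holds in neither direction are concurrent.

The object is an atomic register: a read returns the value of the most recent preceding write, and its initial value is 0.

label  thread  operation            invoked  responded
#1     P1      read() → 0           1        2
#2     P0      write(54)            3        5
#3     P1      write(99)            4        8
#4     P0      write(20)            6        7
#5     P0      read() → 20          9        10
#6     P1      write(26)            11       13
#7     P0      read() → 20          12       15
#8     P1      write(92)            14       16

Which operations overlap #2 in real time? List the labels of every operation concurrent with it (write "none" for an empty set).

#3

#2 runs from 3 to 5; window-overlapping ops are concurrent
#1 [1,2]: before
#3 [4,8]: concurrent
#4 [6,7]: after
#5 [9,10]: after
#6 [11,13]: after
#7 [12,15]: after
#8 [14,16]: after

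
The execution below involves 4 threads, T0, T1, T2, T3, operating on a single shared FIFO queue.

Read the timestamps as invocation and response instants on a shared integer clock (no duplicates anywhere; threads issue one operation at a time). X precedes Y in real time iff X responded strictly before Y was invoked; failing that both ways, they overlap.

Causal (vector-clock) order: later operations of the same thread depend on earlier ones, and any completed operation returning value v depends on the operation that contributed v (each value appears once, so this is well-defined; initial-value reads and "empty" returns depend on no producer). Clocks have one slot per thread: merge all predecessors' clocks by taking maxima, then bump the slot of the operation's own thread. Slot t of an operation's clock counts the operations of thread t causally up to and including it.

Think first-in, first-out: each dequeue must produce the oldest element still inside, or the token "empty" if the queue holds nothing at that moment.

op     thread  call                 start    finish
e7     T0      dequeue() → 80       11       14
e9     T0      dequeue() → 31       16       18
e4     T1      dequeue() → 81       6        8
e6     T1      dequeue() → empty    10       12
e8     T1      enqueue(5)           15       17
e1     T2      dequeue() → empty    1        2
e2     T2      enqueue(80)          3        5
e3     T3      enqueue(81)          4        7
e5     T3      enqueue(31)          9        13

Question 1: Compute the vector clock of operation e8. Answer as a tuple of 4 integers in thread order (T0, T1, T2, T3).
no predecessors for e3 (invoked 4): T3 increments from zero → (0, 0, 0, 1)
no predecessors for e1 (invoked 1): T2 increments from zero → (0, 0, 1, 0)
e5 (invocation 9): componentwise max over VC(e3)=(0, 0, 0, 1), +1 at T3, giving (0, 0, 0, 2)
e2 (invocation 3): componentwise max over VC(e1)=(0, 0, 1, 0), +1 at T2, giving (0, 0, 2, 0)
e4 (invocation 6): componentwise max over VC(e3)=(0, 0, 0, 1), +1 at T1, giving (0, 1, 0, 1)
e6 (invocation 10): componentwise max over VC(e4)=(0, 1, 0, 1), +1 at T1, giving (0, 2, 0, 1)
e7 (invocation 11): componentwise max over VC(e2)=(0, 0, 2, 0), +1 at T0, giving (1, 0, 2, 0)
e8 (invocation 15): componentwise max over VC(e6)=(0, 2, 0, 1), +1 at T1, giving (0, 3, 0, 1)
e9 (invocation 16): componentwise max over VC(e5)=(0, 0, 0, 2), VC(e7)=(1, 0, 2, 0), +1 at T0, giving (2, 0, 2, 2)
target: VC(e8) = (0, 3, 0, 1)

(0, 3, 0, 1)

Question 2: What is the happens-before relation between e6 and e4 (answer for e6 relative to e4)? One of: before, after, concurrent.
e6 spans [10,12], e4 spans [6,8]
resp(e4)=8 < inv(e6)=10

after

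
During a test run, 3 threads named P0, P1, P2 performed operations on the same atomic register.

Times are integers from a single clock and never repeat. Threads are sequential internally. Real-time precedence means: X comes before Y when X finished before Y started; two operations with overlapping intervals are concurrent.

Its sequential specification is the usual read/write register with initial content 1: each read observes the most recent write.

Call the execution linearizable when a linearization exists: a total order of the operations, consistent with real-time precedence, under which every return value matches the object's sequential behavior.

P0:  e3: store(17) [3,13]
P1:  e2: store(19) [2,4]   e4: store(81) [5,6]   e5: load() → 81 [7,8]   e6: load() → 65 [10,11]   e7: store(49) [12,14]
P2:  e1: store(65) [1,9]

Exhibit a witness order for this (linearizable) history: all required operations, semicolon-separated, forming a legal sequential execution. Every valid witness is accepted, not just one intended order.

after step 1 (e2 store(19)): value 19
after step 2 (e3 store(17)): value 17
after step 3 (e4 store(81)): value 81
after step 4 (e5 load() → 81): value 81
after step 5 (e1 store(65)): value 65
after step 6 (e6 load() → 65): value 65
after step 7 (e7 store(49)): value 49

e2; e3; e4; e5; e1; e6; e7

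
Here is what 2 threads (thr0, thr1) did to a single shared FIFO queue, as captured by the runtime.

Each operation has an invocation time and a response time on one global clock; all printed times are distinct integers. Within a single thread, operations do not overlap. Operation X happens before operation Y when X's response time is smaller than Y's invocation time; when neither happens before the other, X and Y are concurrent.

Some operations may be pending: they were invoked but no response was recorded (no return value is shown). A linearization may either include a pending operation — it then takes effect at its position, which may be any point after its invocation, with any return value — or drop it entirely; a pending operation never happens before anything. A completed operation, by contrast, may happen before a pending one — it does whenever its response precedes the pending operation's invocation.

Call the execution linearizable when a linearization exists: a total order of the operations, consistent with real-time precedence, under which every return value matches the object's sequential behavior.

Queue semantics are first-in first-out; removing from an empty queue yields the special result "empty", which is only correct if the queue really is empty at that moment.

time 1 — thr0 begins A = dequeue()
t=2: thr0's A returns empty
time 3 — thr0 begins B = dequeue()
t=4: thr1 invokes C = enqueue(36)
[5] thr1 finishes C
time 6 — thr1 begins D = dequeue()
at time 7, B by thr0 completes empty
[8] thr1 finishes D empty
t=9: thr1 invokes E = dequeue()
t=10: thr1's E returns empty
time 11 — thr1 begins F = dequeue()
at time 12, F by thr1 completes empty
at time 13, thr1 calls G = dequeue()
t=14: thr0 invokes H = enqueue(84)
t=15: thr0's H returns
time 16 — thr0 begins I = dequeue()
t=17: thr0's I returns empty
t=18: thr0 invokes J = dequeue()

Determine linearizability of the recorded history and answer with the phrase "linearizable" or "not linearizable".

not linearizable

through event 7 a valid linearization exists; event 8 (D responding at time 8) ends that
all 3 real-time-respecting orders fail — 4 completed FIFO queue operations, no legal replay
sample order A, B, C, D stalls at step 4 — D dequeue() → empty has no legal effect
sample order A, C, B, D stalls at step 3 — B dequeue() → empty has no legal effect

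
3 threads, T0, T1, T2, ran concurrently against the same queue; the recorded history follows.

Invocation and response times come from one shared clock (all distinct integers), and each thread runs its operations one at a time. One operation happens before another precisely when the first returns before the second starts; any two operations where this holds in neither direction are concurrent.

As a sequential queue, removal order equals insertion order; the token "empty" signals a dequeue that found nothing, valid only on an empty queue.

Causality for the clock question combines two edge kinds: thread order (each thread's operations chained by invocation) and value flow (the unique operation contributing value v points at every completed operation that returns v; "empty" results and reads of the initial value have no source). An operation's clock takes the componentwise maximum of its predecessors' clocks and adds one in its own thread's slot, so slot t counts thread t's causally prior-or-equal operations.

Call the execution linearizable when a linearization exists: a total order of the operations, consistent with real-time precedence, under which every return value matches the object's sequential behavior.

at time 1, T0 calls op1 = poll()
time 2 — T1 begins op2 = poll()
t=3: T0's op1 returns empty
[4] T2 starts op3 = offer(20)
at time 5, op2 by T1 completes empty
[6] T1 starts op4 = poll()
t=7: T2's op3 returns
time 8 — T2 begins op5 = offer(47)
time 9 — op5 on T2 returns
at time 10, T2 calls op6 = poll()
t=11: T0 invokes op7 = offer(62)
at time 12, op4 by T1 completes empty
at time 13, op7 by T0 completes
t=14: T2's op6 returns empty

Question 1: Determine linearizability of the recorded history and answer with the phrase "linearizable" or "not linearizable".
not linearizable

already the first 14 events (up to op6's response at time 14) admit no linearization; the first 13 still do
checked exhaustively: 28 real-time-consistent orders of 7 completed operations, zero legal queue replays
one such order, op1, op2, op3, op4, op5, op6, op7, breaks at step 4 where op4 poll() → empty is illegal
one such order, op1, op2, op3, op4, op5, op7, op6, breaks at step 4 where op4 poll() → empty is illegal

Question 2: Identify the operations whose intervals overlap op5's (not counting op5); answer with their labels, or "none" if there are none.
op4

op5 runs from 8 to 9; window-overlapping ops are concurrent
op1 [1,3]: before
op2 [2,5]: before
op3 [4,7]: before
op4 [6,12]: concurrent
op6 [10,14]: after
op7 [11,13]: after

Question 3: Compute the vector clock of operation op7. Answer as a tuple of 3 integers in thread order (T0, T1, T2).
(2, 0, 0)

op3 (invocation 4): nothing precedes it; T2's component alone gives (0, 0, 1)
op2 (invocation 2): nothing precedes it; T1's component alone gives (0, 1, 0)
op1 (invocation 1): nothing precedes it; T0's component alone gives (1, 0, 0)
from VC(op3)=(0, 0, 1), op5 (invoked 8) maxes components and bumps T2 → (0, 0, 2)
from VC(op2)=(0, 1, 0), op4 (invoked 6) maxes components and bumps T1 → (0, 2, 0)
from VC(op1)=(1, 0, 0), op7 (invoked 11) maxes components and bumps T0 → (2, 0, 0)
from VC(op5)=(0, 0, 2), op6 (invoked 10) maxes components and bumps T2 → (0, 0, 3)
target: VC(op7) = (2, 0, 0)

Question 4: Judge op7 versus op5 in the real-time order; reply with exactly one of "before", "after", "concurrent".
after

op7 spans [11,13], op5 spans [8,9]
resp(op5)=9 < inv(op7)=11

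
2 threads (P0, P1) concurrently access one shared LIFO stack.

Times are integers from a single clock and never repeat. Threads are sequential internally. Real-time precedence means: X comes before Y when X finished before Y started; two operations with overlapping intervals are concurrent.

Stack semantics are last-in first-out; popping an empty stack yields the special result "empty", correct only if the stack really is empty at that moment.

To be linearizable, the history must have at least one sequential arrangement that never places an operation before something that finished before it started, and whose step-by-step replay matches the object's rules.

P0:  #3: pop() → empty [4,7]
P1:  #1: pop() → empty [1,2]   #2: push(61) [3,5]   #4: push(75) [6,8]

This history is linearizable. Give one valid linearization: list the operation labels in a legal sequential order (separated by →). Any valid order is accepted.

#1 → #3 → #2 → #4

step 1: #1 pop() → empty — stack <>
step 2: #3 pop() → empty — stack <>
step 3: #2 push(61) — stack <61>
step 4: #4 push(75) — stack <61,75>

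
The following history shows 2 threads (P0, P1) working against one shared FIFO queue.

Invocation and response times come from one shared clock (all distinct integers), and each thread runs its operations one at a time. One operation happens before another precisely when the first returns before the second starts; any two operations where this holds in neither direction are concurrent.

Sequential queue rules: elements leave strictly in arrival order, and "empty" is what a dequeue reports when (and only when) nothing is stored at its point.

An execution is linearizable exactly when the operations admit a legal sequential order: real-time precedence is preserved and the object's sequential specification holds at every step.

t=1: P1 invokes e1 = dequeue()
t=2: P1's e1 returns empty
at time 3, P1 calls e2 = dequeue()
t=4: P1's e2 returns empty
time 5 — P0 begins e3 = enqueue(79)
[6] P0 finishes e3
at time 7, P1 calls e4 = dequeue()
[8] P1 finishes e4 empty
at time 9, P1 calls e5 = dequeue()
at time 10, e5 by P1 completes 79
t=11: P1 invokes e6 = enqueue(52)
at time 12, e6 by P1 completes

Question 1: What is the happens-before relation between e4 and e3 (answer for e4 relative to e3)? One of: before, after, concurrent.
Answer: after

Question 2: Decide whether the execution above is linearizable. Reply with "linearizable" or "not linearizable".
prefix check: 1..7 passes, 1..8 fails once e4's time-8 response joins
one real-time candidate order over the 4 completed operations — the FIFO queue replay rejects it
e.g. e1, e2, e3, e4: illegal at step 4, since e4 dequeue() → empty cannot apply there

not linearizable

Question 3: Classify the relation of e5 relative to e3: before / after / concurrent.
Answer: after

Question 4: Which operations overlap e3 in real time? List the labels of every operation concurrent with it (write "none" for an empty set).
Answer: none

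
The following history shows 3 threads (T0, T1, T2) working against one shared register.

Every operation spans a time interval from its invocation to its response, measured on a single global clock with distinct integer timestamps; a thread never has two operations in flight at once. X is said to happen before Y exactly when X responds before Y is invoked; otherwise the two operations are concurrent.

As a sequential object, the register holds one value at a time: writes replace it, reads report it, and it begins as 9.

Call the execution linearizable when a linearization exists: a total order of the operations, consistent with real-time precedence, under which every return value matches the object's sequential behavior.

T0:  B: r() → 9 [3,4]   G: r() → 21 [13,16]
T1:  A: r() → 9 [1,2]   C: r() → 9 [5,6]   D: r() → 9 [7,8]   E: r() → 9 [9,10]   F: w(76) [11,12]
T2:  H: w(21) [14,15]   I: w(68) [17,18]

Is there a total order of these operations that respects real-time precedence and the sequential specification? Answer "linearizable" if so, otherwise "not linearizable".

linearizable

a witness: A, B, C, D, E, F, H, G, I
1. A r() → 9, leaving value 9
2. B r() → 9, leaving value 9
3. C r() → 9, leaving value 9
4. D r() → 9, leaving value 9
5. E r() → 9, leaving value 9
6. F w(76), leaving value 76
7. H w(21), leaving value 21
8. G r() → 21, leaving value 21
9. I w(68), leaving value 68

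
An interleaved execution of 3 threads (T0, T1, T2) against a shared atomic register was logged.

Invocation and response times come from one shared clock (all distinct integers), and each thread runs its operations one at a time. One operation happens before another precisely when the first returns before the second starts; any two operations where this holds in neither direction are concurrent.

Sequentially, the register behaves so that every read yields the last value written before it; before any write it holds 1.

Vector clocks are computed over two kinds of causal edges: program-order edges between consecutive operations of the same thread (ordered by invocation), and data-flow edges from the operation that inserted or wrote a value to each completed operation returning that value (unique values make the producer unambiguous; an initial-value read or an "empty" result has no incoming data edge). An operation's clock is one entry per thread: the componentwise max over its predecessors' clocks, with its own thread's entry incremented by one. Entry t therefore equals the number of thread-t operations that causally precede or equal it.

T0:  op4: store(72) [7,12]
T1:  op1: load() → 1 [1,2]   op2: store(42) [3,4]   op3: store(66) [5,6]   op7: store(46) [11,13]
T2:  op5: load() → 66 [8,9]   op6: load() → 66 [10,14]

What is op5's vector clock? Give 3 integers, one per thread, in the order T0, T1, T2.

root op op1, invoked 1: fresh clock plus T1's own tick → (0, 1, 0)
root op op4, invoked 7: fresh clock plus T0's own tick → (1, 0, 0)
op2, invoked 3, takes VC(op1)=(0, 1, 0) under max, adds 1 for T1 → (0, 2, 0)
op3, invoked 5, takes VC(op2)=(0, 2, 0) under max, adds 1 for T1 → (0, 3, 0)
op5, invoked 8, takes VC(op3)=(0, 3, 0) under max, adds 1 for T2 → (0, 3, 1)
op7, invoked 11, takes VC(op3)=(0, 3, 0) under max, adds 1 for T1 → (0, 4, 0)
op6, invoked 10, takes VC(op3)=(0, 3, 0), VC(op5)=(0, 3, 1) under max, adds 1 for T2 → (0, 3, 2)
target: VC(op5) = (0, 3, 1)

(0, 3, 1)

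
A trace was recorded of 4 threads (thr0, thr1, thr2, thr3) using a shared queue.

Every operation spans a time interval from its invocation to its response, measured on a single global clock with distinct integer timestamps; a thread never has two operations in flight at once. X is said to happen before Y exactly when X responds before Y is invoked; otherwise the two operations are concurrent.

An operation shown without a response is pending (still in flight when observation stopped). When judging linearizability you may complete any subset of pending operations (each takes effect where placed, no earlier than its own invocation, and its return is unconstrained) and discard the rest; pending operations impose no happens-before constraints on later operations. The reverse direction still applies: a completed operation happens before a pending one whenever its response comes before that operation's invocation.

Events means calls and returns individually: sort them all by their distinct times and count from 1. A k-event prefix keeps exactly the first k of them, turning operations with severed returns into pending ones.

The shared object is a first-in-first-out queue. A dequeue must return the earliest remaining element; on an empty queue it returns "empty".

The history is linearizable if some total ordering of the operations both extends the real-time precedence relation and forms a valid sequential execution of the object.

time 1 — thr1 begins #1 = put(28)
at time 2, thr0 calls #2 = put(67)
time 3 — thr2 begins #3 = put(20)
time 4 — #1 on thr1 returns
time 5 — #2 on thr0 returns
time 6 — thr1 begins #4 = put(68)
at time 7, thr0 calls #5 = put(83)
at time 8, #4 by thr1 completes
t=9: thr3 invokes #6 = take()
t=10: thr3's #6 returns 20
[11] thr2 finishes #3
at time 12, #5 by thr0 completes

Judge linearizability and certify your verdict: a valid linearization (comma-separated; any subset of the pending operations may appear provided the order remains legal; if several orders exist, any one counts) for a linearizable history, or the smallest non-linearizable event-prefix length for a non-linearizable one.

1. #3 put(20), leaving queue <20>
2. #1 put(28), leaving queue <20,28>
3. #2 put(67), leaving queue <20,28,67>
4. #4 put(68), leaving queue <20,28,67,68>
5. #5 put(83), leaving queue <20,28,67,68,83>
6. #6 take() → 20, leaving queue <28,67,68,83>

linearizable — witness: #3, #1, #2, #4, #5, #6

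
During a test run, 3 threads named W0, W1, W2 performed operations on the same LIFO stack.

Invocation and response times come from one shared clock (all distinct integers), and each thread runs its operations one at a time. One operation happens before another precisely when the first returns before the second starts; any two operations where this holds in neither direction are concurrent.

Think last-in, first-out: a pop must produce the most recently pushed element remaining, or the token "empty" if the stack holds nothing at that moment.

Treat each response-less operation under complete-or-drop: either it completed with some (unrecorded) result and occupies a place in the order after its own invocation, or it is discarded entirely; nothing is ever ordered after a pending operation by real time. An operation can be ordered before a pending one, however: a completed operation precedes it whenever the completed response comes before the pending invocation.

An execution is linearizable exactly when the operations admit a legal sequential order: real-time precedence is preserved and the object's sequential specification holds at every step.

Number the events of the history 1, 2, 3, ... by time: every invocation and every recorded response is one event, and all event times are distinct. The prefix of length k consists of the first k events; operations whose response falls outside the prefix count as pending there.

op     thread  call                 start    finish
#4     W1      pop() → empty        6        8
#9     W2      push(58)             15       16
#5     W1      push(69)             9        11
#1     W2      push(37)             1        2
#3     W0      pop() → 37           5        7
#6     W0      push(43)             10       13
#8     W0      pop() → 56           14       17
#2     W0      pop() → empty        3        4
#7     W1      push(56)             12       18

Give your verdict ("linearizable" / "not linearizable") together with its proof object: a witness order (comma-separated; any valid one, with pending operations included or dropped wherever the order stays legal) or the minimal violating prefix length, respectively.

not linearizable — minimal violating prefix: 4 events

cut after 3 events: linearizable; cut after 4 events (#2 responds, time 4): not linearizable
the completed operations (2 total) allow one real-time order; the LIFO stack replay rejects it
take #1, #2: step 2 already fails, because #2 pop() → empty cannot occur there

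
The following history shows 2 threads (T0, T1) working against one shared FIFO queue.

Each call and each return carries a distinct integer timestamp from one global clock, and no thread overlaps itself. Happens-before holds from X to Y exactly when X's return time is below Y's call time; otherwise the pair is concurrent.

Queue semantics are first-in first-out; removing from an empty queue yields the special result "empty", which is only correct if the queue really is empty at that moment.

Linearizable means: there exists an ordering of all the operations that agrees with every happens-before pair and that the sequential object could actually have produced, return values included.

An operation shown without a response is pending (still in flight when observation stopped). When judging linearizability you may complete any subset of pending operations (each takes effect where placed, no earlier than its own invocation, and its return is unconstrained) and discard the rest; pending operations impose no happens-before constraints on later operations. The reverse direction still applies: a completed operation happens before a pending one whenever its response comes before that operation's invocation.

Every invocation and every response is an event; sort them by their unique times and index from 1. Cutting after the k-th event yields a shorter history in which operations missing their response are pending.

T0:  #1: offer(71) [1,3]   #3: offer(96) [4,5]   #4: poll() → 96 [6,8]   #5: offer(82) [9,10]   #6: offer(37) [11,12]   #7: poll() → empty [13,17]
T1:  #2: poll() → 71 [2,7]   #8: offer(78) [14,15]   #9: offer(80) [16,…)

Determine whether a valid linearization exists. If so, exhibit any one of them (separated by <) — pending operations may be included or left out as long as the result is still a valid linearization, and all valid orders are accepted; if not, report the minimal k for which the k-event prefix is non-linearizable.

events 1..16 are fine; event 17 — the response of #7 at time 17 — makes the prefix non-linearizable
checked exhaustively: 8 real-time-consistent orders of 8 completed operations, zero legal FIFO queue replays
completion choices over the 1 pending operation (#9) were checked; none helps
one such order, #1, #2, #3, #4, #5, #6, #7, #8 (pending dropped), breaks at step 7 where #7 poll() → empty is illegal
one such order, #1, #2, #3, #4, #5, #6, #8, #7 (pending dropped), breaks at step 8 where #7 poll() → empty is illegal

not linearizable — minimal violating prefix: 17 events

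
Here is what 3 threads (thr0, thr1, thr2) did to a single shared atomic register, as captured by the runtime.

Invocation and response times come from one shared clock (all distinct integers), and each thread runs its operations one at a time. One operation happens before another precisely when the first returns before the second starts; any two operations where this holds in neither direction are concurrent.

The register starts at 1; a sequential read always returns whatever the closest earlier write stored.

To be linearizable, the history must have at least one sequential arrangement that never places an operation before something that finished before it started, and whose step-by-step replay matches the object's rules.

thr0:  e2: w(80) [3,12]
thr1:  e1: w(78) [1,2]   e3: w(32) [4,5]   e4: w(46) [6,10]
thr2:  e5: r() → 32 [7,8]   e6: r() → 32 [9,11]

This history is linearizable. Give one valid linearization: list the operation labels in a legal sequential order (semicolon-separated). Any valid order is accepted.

e1; e2; e3; e5; e6; e4

step 1: e1 w(78) — value 78
step 2: e2 w(80) — value 80
step 3: e3 w(32) — value 32
step 4: e5 r() → 32 — value 32
step 5: e6 r() → 32 — value 32
step 6: e4 w(46) — value 46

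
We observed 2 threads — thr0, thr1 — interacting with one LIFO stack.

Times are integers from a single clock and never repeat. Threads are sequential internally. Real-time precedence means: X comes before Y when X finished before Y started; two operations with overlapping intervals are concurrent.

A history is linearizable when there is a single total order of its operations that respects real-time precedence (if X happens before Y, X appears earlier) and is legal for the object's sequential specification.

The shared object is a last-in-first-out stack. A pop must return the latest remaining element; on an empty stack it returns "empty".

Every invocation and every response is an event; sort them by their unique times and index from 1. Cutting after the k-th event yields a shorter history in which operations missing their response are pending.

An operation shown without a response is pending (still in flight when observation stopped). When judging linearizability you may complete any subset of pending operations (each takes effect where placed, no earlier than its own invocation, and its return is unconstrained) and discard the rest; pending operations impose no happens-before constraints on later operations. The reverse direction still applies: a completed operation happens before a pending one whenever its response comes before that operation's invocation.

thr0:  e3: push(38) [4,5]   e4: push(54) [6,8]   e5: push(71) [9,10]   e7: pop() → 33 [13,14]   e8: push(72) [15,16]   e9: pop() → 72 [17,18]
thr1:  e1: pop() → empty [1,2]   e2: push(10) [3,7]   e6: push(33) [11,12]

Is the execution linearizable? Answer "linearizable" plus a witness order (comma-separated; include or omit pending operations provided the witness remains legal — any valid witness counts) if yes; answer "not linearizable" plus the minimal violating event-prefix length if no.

linearizable — witness: e1, e2, e3, e4, e5, e6, e7, e8, e9

step 1: e1 pop() → empty — stack <>
step 2: e2 push(10) — stack <10>
step 3: e3 push(38) — stack <10,38>
step 4: e4 push(54) — stack <10,38,54>
step 5: e5 push(71) — stack <10,38,54,71>
step 6: e6 push(33) — stack <10,38,54,71,33>
step 7: e7 pop() → 33 — stack <10,38,54,71>
step 8: e8 push(72) — stack <10,38,54,71,72>
step 9: e9 pop() → 72 — stack <10,38,54,71>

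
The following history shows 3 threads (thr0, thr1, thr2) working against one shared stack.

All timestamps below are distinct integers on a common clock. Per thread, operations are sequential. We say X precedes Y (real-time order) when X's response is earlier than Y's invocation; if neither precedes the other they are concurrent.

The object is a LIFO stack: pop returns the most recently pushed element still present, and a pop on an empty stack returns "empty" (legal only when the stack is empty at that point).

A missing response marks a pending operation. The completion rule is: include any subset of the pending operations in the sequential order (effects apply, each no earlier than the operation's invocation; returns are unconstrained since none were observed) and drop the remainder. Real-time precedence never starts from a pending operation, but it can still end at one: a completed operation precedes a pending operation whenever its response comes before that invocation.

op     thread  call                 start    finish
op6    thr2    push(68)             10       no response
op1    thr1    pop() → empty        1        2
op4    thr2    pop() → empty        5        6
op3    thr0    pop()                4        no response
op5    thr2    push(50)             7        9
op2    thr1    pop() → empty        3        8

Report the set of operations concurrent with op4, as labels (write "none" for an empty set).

concurrent with op4 ([5,6]): every op whose interval crosses 5..6
op1 [1,2]: before
op2 [3,8]: concurrent
op3 [4,…): concurrent
op5 [7,9]: after
op6 [10,…): after

op2, op3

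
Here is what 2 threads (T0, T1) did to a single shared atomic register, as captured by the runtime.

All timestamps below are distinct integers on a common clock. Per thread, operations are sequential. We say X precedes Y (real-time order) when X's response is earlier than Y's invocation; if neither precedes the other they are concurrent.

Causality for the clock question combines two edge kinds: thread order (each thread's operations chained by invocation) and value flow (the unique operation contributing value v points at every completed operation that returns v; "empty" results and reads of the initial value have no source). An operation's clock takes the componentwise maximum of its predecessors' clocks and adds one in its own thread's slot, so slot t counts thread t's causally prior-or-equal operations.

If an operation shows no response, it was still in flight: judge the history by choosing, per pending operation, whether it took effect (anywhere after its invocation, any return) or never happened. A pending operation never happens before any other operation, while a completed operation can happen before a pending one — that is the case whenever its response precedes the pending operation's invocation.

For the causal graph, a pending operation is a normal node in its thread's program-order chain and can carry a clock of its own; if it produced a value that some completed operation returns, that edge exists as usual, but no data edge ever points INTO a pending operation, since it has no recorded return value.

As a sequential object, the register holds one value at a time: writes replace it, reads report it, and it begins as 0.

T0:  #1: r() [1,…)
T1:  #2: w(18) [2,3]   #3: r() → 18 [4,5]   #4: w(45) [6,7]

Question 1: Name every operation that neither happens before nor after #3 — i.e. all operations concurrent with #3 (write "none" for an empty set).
#1

#3 spans [4,5]: anything still running between times 4 and 5 counts as concurrent
#1 [1,…): concurrent
#2 [2,3]: before
#4 [6,7]: after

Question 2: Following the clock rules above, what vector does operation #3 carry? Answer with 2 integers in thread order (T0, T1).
(0, 2)

root op #2, invoked 2: fresh clock plus T1's own tick → (0, 1)
root op #1, invoked 1: fresh clock plus T0's own tick → (1, 0)
#3 (invocation 4): componentwise max over VC(#2)=(0, 1), +1 at T1, giving (0, 2)
#4 (invocation 6): componentwise max over VC(#3)=(0, 2), +1 at T1, giving (0, 3)
target: VC(#3) = (0, 2)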